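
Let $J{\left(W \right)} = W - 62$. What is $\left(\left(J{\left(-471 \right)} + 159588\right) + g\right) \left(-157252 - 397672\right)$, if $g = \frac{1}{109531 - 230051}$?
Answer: $- \frac{2659377351247869}{30130} \approx -8.8263 \cdot 10^{10}$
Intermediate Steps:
$J{\left(W \right)} = -62 + W$ ($J{\left(W \right)} = W - 62 = -62 + W$)
$g = - \frac{1}{120520}$ ($g = \frac{1}{109531 - 230051} = \frac{1}{-120520} = - \frac{1}{120520} \approx -8.2974 \cdot 10^{-6}$)
$\left(\left(J{\left(-471 \right)} + 159588\right) + g\right) \left(-157252 - 397672\right) = \left(\left(\left(-62 - 471\right) + 159588\right) - \frac{1}{120520}\right) \left(-157252 - 397672\right) = \left(\left(-533 + 159588\right) - \frac{1}{120520}\right) \left(-554924\right) = \left(159055 - \frac{1}{120520}\right) \left(-554924\right) = \frac{19169308599}{120520} \left(-554924\right) = - \frac{2659377351247869}{30130}$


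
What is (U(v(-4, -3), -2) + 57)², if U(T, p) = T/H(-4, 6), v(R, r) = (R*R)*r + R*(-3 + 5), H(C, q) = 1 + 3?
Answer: 1849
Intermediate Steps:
H(C, q) = 4
v(R, r) = 2*R + r*R² (v(R, r) = R²*r + R*2 = r*R² + 2*R = 2*R + r*R²)
U(T, p) = T/4
(U(v(-4, -3), -2) + 57)² = ((-4*(2 - 4*(-3)))/4 + 57)² = ((-4*(2 + 12))/4 + 57)² = ((-4*14)/4 + 57)² = ((¼)*(-56) + 57)² = (-14 + 57)² = 43² = 1849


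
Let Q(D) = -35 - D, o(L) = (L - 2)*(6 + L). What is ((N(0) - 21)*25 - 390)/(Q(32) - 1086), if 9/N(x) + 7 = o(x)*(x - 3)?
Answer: 26310/33437 ≈ 0.78685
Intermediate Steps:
o(L) = (-2 + L)*(6 + L)
N(x) = 9/(-7 + (-3 + x)*(-12 + x² + 4*x)) (N(x) = 9/(-7 + (-12 + x² + 4*x)*(x - 3)) = 9/(-7 + (-12 + x² + 4*x)*(-3 + x)) = 9/(-7 + (-3 + x)*(-12 + x² + 4*x)))
((N(0) - 21)*25 - 390)/(Q(32) - 1086) = ((9/(29 + 0² + 0³ - 24*0) - 21)*25 - 390)/((-35 - 1*32) - 1086) = ((9/(29 + 0 + 0 + 0) - 21)*25 - 390)/((-35 - 32) - 1086) = ((9/29 - 21)*25 - 390)/(-67 - 1086) = ((9*(1/29) - 21)*25 - 390)/(-1153) = ((9/29 - 21)*25 - 390)*(-1/1153) = (-600/29*25 - 390)*(-1/1153) = (-15000/29 - 390)*(-1/1153) = -26310/29*(-1/1153) = 26310/33437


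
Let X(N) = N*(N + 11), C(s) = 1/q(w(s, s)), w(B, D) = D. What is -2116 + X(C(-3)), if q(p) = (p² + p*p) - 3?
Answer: -475934/225 ≈ -2115.3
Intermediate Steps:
q(p) = -3 + 2*p² (q(p) = (p² + p²) - 3 = 2*p² - 3 = -3 + 2*p²)
C(s) = 1/(-3 + 2*s²)
X(N) = N*(11 + N)
-2116 + X(C(-3)) = -2116 + (11 + 1/(-3 + 2*(-3)²))/(-3 + 2*(-3)²) = -2116 + (11 + 1/(-3 + 2*9))/(-3 + 2*9) = -2116 + (11 + 1/(-3 + 18))/(-3 + 18) = -2116 + (11 + 1/15)/15 = -2116 + (1/15)*(166/15) = -2116 + 166/225 = -475934/225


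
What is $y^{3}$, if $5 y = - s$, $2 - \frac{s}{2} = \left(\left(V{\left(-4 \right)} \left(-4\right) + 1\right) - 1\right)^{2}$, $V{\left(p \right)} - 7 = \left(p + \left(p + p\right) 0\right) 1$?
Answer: $\frac{22906304}{125} \approx 1.8325 \cdot 10^{5}$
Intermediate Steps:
$V{\left(p \right)} = 7 + p$ ($V{\left(p \right)} = 7 + \left(p + \left(p + p\right) 0\right) 1 = 7 + \left(p + 2 p 0\right) 1 = 7 + \left(p + 0\right) 1 = 7 + p 1 = 7 + p$)
$s = -284$ ($s = 4 - 2 \left(\left(\left(7 - 4\right) \left(-4\right) + 1\right) - 1\right)^{2} = 4 - 2 \left(\left(3 \left(-4\right) + 1\right) - 1\right)^{2} = 4 - 2 \left(\left(-12 + 1\right) - 1\right)^{2} = 4 - 2 \left(-11 - 1\right)^{2} = 4 - 2 \left(-12\right)^{2} = 4 - 288 = -284$)
$y = \frac{284}{5}$ ($y = \frac{\left(-1\right) \left(-284\right)}{5} = \frac{1}{5} \cdot 284 = \frac{284}{5} \approx 56.8$)
$y^{3} = \left(\frac{284}{5}\right)^{3} = \frac{22906304}{125}$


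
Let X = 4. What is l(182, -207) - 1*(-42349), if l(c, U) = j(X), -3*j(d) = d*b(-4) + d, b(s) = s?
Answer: 42353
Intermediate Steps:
j(d) = d (j(d) = -(d*(-4) + d)/3 = -(-4*d + d)/3 = -(-1)*d = d)
l(c, U) = 4
l(182, -207) - 1*(-42349) = 4 - 1*(-42349) = 4 + 42349 = 42353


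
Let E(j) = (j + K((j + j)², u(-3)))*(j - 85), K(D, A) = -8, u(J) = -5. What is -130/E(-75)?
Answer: -13/1328 ≈ -0.0097892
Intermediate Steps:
E(j) = (-85 + j)*(-8 + j) (E(j) = (j - 8)*(j - 85) = (-8 + j)*(-85 + j) = (-85 + j)*(-8 + j))
-130/E(-75) = -130/(680 + (-75)² - 93*(-75)) = -130/(680 + 5625 + 6975) = -130/13280 = -130*1/13280 = -13/1328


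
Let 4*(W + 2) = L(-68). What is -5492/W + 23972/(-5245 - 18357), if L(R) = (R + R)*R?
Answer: -46249376/13630155 ≈ -3.3932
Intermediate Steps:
L(R) = 2*R² (L(R) = (2*R)*R = 2*R²)
W = 2310 (W = -2 + (2*(-68)²)/4 = -2 + (2*4624)/4 = -2 + (¼)*9248 = -2 + 2312 = 2310)
-5492/W + 23972/(-5245 - 18357) = -5492/2310 + 23972/(-5245 - 18357) = -5492*1/2310 + 23972/(-23602) = -2746/1155 + 23972*(-1/23602) = -2746/1155 - 11986/11801 = -46249376/13630155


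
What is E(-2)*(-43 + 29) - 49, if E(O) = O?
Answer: -21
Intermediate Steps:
E(-2)*(-43 + 29) - 49 = -2*(-43 + 29) - 49 = -2*(-14) - 49 = 28 - 49 = -21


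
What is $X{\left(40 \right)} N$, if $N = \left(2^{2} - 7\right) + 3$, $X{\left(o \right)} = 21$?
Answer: $0$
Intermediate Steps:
$N = 0$ ($N = \left(4 - 7\right) + 3 = -3 + 3 = 0$)
$X{\left(40 \right)} N = 21 \cdot 0 = 0$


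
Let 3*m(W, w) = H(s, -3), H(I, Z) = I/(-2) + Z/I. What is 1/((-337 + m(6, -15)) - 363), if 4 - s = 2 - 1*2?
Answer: -12/8411 ≈ -0.0014267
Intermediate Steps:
s = 4 (s = 4 - (2 - 1*2) = 4 - (2 - 2) = 4 - 1*0 = 4 + 0 = 4)
H(I, Z) = -I/2 + Z/I (H(I, Z) = I*(-½) + Z/I = -I/2 + Z/I)
m(W, w) = -11/12 (m(W, w) = (-½*4 - 3/4)/3 = (-2 - 3*¼)/3 = (-2 - ¾)/3 = (⅓)*(-11/4) = -11/12)
1/((-337 + m(6, -15)) - 363) = 1/((-337 - 11/12) - 363) = 1/(-4055/12 - 363) = 1/(-8411/12) = -12/8411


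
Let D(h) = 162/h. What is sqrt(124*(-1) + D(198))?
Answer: I*sqrt(14905)/11 ≈ 11.099*I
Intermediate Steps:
sqrt(124*(-1) + D(198)) = sqrt(124*(-1) + 162/198) = sqrt(-124 + 162*(1/198)) = sqrt(-124 + 9/11) = sqrt(-1355/11) = I*sqrt(14905)/11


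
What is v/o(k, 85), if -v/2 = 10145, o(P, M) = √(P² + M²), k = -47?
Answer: -10145*√9434/4717 ≈ -208.90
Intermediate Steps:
o(P, M) = √(M² + P²)
v = -20290 (v = -2*10145 = -20290)
v/o(k, 85) = -20290/√(85² + (-47)²) = -20290/√(7225 + 2209) = -20290*√9434/9434 = -10145*√9434/4717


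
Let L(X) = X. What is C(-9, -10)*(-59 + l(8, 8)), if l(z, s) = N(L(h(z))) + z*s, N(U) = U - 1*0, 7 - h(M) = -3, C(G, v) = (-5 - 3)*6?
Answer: -720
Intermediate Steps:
C(G, v) = -48 (C(G, v) = -8*6 = -48)
h(M) = 10 (h(M) = 7 - 1*(-3) = 7 + 3 = 10)
N(U) = U (N(U) = U + 0 = U)
l(z, s) = 10 + s*z (l(z, s) = 10 + z*s = 10 + s*z)
C(-9, -10)*(-59 + l(8, 8)) = -48*(-59 + (10 + 8*8)) = -48*(-59 + (10 + 64)) = -48*(-59 + 74) = -48*15 = -720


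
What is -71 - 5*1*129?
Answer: -716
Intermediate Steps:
-71 - 5*1*129 = -71 - 5*129 = -71 - 645 = -716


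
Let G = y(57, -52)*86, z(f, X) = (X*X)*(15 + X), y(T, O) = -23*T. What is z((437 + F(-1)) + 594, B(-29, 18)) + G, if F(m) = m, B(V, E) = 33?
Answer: -60474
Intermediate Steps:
z(f, X) = X**2*(15 + X)
G = -112746 (G = -23*57*86 = -1311*86 = -112746)
z((437 + F(-1)) + 594, B(-29, 18)) + G = 33**2*(15 + 33) - 112746 = 1089*48 - 112746 = 52272 - 112746 = -60474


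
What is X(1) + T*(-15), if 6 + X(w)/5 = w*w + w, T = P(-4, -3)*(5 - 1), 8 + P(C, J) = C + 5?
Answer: 400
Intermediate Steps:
P(C, J) = -3 + C (P(C, J) = -8 + (C + 5) = -8 + (5 + C) = -3 + C)
T = -28 (T = (-3 - 4)*(5 - 1) = -7*4 = -28)
X(w) = -30 + 5*w + 5*w² (X(w) = -30 + 5*(w*w + w) = -30 + 5*(w² + w) = -30 + 5*(w + w²) = -30 + (5*w + 5*w²) = -30 + 5*w + 5*w²)
X(1) + T*(-15) = (-30 + 5*1 + 5*1²) - 28*(-15) = (-30 + 5 + 5*1) + 420 = (-30 + 5 + 5) + 420 = -20 + 420 = 400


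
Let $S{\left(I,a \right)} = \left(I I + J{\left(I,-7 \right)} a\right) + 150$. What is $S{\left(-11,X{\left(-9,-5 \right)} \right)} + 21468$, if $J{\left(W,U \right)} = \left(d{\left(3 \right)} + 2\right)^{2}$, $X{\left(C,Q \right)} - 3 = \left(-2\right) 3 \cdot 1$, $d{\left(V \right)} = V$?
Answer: $21664$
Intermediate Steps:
$X{\left(C,Q \right)} = -3$ ($X{\left(C,Q \right)} = 3 + \left(-2\right) 3 \cdot 1 = 3 - 6 = -3$)
$J{\left(W,U \right)} = 25$ ($J{\left(W,U \right)} = \left(3 + 2\right)^{2} = 5^{2} = 25$)
$S{\left(I,a \right)} = 150 + I^{2} + 25 a$ ($S{\left(I,a \right)} = \left(I I + 25 a\right) + 150 = \left(I^{2} + 25 a\right) + 150 = 150 + I^{2} + 25 a$)
$S{\left(-11,X{\left(-9,-5 \right)} \right)} + 21468 = \left(150 + \left(-11\right)^{2} + 25 \left(-3\right)\right) + 21468 = \left(150 + 121 - 75\right) + 21468 = 196 + 21468 = 21664$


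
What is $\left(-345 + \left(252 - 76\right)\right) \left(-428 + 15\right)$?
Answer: $69797$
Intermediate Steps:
$\left(-345 + \left(252 - 76\right)\right) \left(-428 + 15\right) = \left(-345 + \left(252 - 76\right)\right) \left(-413\right) = \left(-345 + 176\right) \left(-413\right) = \left(-169\right) \left(-413\right) = 69797$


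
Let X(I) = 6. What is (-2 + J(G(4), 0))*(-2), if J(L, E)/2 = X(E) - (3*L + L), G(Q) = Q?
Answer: 44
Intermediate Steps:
J(L, E) = 12 - 8*L (J(L, E) = 2*(6 - (3*L + L)) = 2*(6 - 4*L) = 12 - 8*L)
(-2 + J(G(4), 0))*(-2) = (-2 + (12 - 8*4))*(-2) = (-2 + (12 - 32))*(-2) = (-2 - 20)*(-2) = -22*(-2) = 44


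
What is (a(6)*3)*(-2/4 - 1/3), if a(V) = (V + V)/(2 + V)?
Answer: -15/4 ≈ -3.7500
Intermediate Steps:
a(V) = 2*V/(2 + V) (a(V) = (2*V)/(2 + V) = 2*V/(2 + V))
(a(6)*3)*(-2/4 - 1/3) = ((2*6/(2 + 6))*3)*(-2/4 - 1/3) = ((2*6/8)*3)*(-2*¼ - 1*⅓) = ((2*6*(⅛))*3)*(-½ - ⅓) = ((3/2)*3)*(-⅚) = (9/2)*(-⅚) = -15/4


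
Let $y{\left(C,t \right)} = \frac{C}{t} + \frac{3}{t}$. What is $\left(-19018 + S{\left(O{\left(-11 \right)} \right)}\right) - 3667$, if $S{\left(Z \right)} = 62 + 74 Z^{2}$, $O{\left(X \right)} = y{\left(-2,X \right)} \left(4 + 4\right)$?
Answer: $- \frac{2732647}{121} \approx -22584.0$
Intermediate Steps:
$y{\left(C,t \right)} = \frac{3}{t} + \frac{C}{t}$
$O{\left(X \right)} = \frac{8}{X}$ ($O{\left(X \right)} = \frac{3 - 2}{X} \left(4 + 4\right) = \frac{1}{X} 1 \cdot 8 = \frac{1}{X} 8 = \frac{8}{X}$)
$\left(-19018 + S{\left(O{\left(-11 \right)} \right)}\right) - 3667 = \left(-19018 + \left(62 + 74 \left(\frac{8}{-11}\right)^{2}\right)\right) - 3667 = \left(-19018 + \left(62 + 74 \left(8 \left(- \frac{1}{11}\right)\right)^{2}\right)\right) - 3667 = \left(-19018 + \left(62 + 74 \left(- \frac{8}{11}\right)^{2}\right)\right) - 3667 = \left(-19018 + \left(62 + 74 \cdot \frac{64}{121}\right)\right) - 3667 = \left(-19018 + \left(62 + \frac{4736}{121}\right)\right) - 3667 = \left(-19018 + \frac{12238}{121}\right) - 3667 = - \frac{2288940}{121} - 3667 = - \frac{2732647}{121}$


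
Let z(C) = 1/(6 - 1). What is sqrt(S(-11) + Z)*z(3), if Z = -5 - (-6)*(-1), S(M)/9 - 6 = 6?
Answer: sqrt(97)/5 ≈ 1.9698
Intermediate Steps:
S(M) = 108 (S(M) = 54 + 9*6 = 54 + 54 = 108)
Z = -11 (Z = -5 - 3*2 = -5 - 6 = -11)
z(C) = 1/5
sqrt(S(-11) + Z)*z(3) = sqrt(108 - 11)*(1/5) = sqrt(97)*(1/5) = sqrt(97)/5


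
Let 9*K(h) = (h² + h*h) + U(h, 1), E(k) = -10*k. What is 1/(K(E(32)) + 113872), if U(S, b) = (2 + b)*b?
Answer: 9/1229651 ≈ 7.3191e-6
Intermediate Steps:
U(S, b) = b*(2 + b)
K(h) = ⅓ + 2*h²/9 (K(h) = ((h² + h*h) + 1*(2 + 1))/9 = ((h² + h²) + 1*3)/9 = (2*h² + 3)/9 = (3 + 2*h²)/9 = ⅓ + 2*h²/9)
1/(K(E(32)) + 113872) = 1/((⅓ + 2*(-10*32)²/9) + 113872) = 1/((⅓ + (2/9)*(-320)²) + 113872) = 1/((⅓ + (2/9)*102400) + 113872) = 1/((⅓ + 204800/9) + 113872) = 1/(204803/9 + 113872) = 1/(1229651/9) = 9/1229651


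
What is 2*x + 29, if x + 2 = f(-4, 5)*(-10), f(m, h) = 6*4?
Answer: -455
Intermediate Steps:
f(m, h) = 24
x = -242 (x = -2 + 24*(-10) = -2 - 240 = -242)
2*x + 29 = 2*(-242) + 29 = -484 + 29 = -455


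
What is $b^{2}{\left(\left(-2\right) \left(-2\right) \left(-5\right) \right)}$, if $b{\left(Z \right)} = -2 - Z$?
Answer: $324$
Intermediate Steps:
$b^{2}{\left(\left(-2\right) \left(-2\right) \left(-5\right) \right)} = \left(-2 - \left(-2\right) \left(-2\right) \left(-5\right)\right)^{2} = \left(-2 - 4 \left(-5\right)\right)^{2} = \left(-2 - -20\right)^{2} = \left(-2 + 20\right)^{2} = 18^{2} = 324$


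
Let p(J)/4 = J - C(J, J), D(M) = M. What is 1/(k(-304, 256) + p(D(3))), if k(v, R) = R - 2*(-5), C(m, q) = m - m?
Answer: 1/278 ≈ 0.0035971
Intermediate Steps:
C(m, q) = 0
k(v, R) = 10 + R (k(v, R) = R + 10 = 10 + R)
p(J) = 4*J (p(J) = 4*(J - 1*0) = 4*(J + 0) = 4*J)
1/(k(-304, 256) + p(D(3))) = 1/((10 + 256) + 4*3) = 1/(266 + 12) = 1/278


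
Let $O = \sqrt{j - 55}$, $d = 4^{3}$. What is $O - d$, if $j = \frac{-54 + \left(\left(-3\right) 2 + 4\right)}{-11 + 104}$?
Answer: $-64 + \frac{i \sqrt{480903}}{93} \approx -64.0 + 7.4567 i$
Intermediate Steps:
$d = 64$
$j = - \frac{56}{93}$ ($j = \frac{-54 + \left(-6 + 4\right)}{93} = \left(-54 - 2\right) \frac{1}{93} = \left(-56\right) \frac{1}{93} = - \frac{56}{93} \approx -0.60215$)
$O = \frac{i \sqrt{480903}}{93}$ ($O = \sqrt{- \frac{56}{93} - 55} = \sqrt{- \frac{5171}{93}} = \frac{i \sqrt{480903}}{93} \approx 7.4567 i$)
$O - d = \frac{i \sqrt{480903}}{93} - 64 = -64 + \frac{i \sqrt{480903}}{93}$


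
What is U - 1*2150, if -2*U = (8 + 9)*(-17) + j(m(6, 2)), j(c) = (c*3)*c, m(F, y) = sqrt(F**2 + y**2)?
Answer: -4131/2 ≈ -2065.5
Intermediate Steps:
j(c) = 3*c**2 (j(c) = (3*c)*c = 3*c**2)
U = 169/2 (U = -((8 + 9)*(-17) + 3*(sqrt(6**2 + 2**2))**2)/2 = -(17*(-17) + 3*(sqrt(36 + 4))**2)/2 = -(-289 + 3*(sqrt(40))**2)/2 = -(-289 + 3*(2*sqrt(10))**2)/2 = -(-289 + 3*40)/2 = -(-289 + 120)/2 = -1/2*(-169) = 169/2 ≈ 84.500)
U - 1*2150 = 169/2 - 1*2150 = 169/2 - 2150 = -4131/2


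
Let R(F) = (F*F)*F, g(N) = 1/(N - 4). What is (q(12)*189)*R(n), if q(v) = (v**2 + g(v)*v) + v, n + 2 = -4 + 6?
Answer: 0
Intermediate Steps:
g(N) = 1/(-4 + N)
n = 0 (n = -2 + (-4 + 6) = -2 + 2 = 0)
R(F) = F**3 (R(F) = F**2*F = F**3)
q(v) = v + v**2 + v/(-4 + v) (q(v) = (v**2 + v/(-4 + v)) + v = v + v**2 + v/(-4 + v))
(q(12)*189)*R(n) = ((12*(1 + (1 + 12)*(-4 + 12))/(-4 + 12))*189)*0**3 = ((12*(1 + 13*8)/8)*189)*0 = ((12*(1/8)*(1 + 104))*189)*0 = ((12*(1/8)*105)*189)*0 = ((315/2)*189)*0 = (59535/2)*0 = 0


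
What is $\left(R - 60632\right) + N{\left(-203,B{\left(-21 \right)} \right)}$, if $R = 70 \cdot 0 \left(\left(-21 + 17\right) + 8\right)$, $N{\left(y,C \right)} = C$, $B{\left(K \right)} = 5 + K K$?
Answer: $-60186$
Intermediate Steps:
$B{\left(K \right)} = 5 + K^{2}$
$R = 0$ ($R = 0 \left(-4 + 8\right) = 0 \cdot 4 = 0$)
$\left(R - 60632\right) + N{\left(-203,B{\left(-21 \right)} \right)} = \left(0 - 60632\right) + \left(5 + \left(-21\right)^{2}\right) = -60632 + \left(5 + 441\right) = -60632 + 446 = -60186$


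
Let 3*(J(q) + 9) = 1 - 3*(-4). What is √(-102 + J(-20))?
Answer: 8*I*√15/3 ≈ 10.328*I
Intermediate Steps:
J(q) = -14/3 (J(q) = -9 + (1 - 3*(-4))/3 = -9 + (1 + 12)/3 = -9 + (⅓)*13 = -9 + 13/3 = -14/3)
√(-102 + J(-20)) = √(-102 - 14/3) = √(-320/3) = 8*I*√15/3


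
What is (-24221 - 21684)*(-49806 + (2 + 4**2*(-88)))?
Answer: 2350886860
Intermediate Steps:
(-24221 - 21684)*(-49806 + (2 + 4**2*(-88))) = -45905*(-49806 + (2 + 16*(-88))) = -45905*(-49806 + (2 - 1408)) = -45905*(-49806 - 1406) = -45905*(-51212) = 2350886860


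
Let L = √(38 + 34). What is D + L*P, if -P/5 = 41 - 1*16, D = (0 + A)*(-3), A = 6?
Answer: -18 - 750*√2 ≈ -1078.7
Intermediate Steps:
L = 6*√2 (L = √72 = 6*√2 ≈ 8.4853)
D = -18 (D = (0 + 6)*(-3) = 6*(-3) = -18)
P = -125 (P = -5*(41 - 1*16) = -5*(41 - 16) = -5*25 = -125)
D + L*P = -18 + (6*√2)*(-125) = -18 - 750*√2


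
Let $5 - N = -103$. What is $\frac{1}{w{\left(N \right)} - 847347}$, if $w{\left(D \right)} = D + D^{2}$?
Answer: $- \frac{1}{835575} \approx -1.1968 \cdot 10^{-6}$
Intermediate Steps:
$N = 108$ ($N = 5 - -103 = 5 + 103 = 108$)
$\frac{1}{w{\left(N \right)} - 847347} = \frac{1}{108 \left(1 + 108\right) - 847347} = \frac{1}{108 \cdot 109 - 847347} = \frac{1}{11772 - 847347} = \frac{1}{-835575} = - \frac{1}{835575}$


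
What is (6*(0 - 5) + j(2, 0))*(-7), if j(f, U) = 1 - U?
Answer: 203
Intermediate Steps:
(6*(0 - 5) + j(2, 0))*(-7) = (6*(0 - 5) + (1 - 1*0))*(-7) = (6*(-5) + (1 + 0))*(-7) = (-30 + 1)*(-7) = -29*(-7) = 203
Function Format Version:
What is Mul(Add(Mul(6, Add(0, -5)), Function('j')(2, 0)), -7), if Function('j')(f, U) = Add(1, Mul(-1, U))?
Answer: 203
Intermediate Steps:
Mul(Add(Mul(6, Add(0, -5)), Function('j')(2, 0)), -7) = Mul(Add(Mul(6, Add(0, -5)), Add(1, Mul(-1, 0))), -7) = Mul(Add(Mul(6, -5), Add(1, 0)), -7) = Mul(Add(-30, 1), -7) = Mul(-29, -7) = 203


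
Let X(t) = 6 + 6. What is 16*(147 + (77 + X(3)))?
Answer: 3776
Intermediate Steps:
X(t) = 12
16*(147 + (77 + X(3))) = 16*(147 + (77 + 12)) = 16*(147 + 89) = 16*236 = 3776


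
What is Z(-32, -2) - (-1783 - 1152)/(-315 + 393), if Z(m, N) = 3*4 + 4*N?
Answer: 3247/78 ≈ 41.628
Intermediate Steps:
Z(m, N) = 12 + 4*N
Z(-32, -2) - (-1783 - 1152)/(-315 + 393) = (12 + 4*(-2)) - (-1783 - 1152)/(-315 + 393) = (12 - 8) - (-2935)/78 = 4 - (-2935)/78 = 4 - 1*(-2935/78) = 4 + 2935/78 = 3247/78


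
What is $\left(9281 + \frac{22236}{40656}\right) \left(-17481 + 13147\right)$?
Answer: $- \frac{6194838557}{154} \approx -4.0226 \cdot 10^{7}$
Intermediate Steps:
$\left(9281 + \frac{22236}{40656}\right) \left(-17481 + 13147\right) = \left(9281 + 22236 \cdot \frac{1}{40656}\right) \left(-4334\right) = \left(9281 + \frac{1853}{3388}\right) \left(-4334\right) = \frac{31445881}{3388} \left(-4334\right) = - \frac{6194838557}{154}$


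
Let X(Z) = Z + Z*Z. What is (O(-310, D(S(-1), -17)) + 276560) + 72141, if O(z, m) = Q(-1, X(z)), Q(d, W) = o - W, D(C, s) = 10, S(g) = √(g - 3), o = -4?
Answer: 252907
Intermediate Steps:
S(g) = √(-3 + g)
X(Z) = Z + Z²
Q(d, W) = -4 - W
O(z, m) = -4 - z*(1 + z)
(O(-310, D(S(-1), -17)) + 276560) + 72141 = ((-4 - 1*(-310)*(1 - 310)) + 276560) + 72141 = ((-4 - 1*(-310)*(-309)) + 276560) + 72141 = ((-4 - 95790) + 276560) + 72141 = (-95794 + 276560) + 72141 = 180766 + 72141 = 252907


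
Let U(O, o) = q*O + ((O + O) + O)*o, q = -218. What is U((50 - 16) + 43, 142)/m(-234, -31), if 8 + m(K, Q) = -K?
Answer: 8008/113 ≈ 70.867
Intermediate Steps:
m(K, Q) = -8 - K
U(O, o) = -218*O + 3*O*o (U(O, o) = -218*O + ((O + O) + O)*o = -218*O + (2*O + O)*o = -218*O + (3*O)*o = -218*O + 3*O*o)
U((50 - 16) + 43, 142)/m(-234, -31) = (((50 - 16) + 43)*(-218 + 3*142))/(-8 - 1*(-234)) = ((34 + 43)*(-218 + 426))/(-8 + 234) = (77*208)/226 = 16016*(1/226) = 8008/113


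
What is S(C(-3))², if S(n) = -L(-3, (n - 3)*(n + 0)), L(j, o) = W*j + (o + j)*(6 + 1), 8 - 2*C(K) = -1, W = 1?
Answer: 8649/16 ≈ 540.56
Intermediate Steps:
C(K) = 9/2 (C(K) = 4 - ½*(-1) = 4 + ½ = 9/2)
L(j, o) = 7*o + 8*j (L(j, o) = 1*j + (o + j)*(6 + 1) = j + (j + o)*7 = j + (7*j + 7*o) = 7*o + 8*j)
S(n) = 24 - 7*n*(-3 + n) (S(n) = -(7*((n - 3)*(n + 0)) + 8*(-3)) = -(7*((-3 + n)*n) - 24) = -(7*(n*(-3 + n)) - 24) = -(7*n*(-3 + n) - 24) = -(-24 + 7*n*(-3 + n)) = 24 - 7*n*(-3 + n))
S(C(-3))² = (24 - 7*9/2*(-3 + 9/2))² = (24 - 7*9/2*3/2)² = (24 - 189/4)² = (-93/4)² = 8649/16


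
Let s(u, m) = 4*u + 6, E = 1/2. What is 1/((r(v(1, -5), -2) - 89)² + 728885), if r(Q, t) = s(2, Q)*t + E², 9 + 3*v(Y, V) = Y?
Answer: 16/11880249 ≈ 1.3468e-6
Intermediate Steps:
E = ½ (E = 1*(½) = ½ ≈ 0.50000)
s(u, m) = 6 + 4*u
v(Y, V) = -3 + Y/3
r(Q, t) = ¼ + 14*t (r(Q, t) = (6 + 4*2)*t + (½)² = (6 + 8)*t + ¼ = 14*t + ¼ = ¼ + 14*t)
1/((r(v(1, -5), -2) - 89)² + 728885) = 1/(((¼ + 14*(-2)) - 89)² + 728885) = 1/(((¼ - 28) - 89)² + 728885) = 1/((-111/4 - 89)² + 728885) = 1/((-467/4)² + 728885) = 1/(218089/16 + 728885) = 1/(11880249/16) = 16/11880249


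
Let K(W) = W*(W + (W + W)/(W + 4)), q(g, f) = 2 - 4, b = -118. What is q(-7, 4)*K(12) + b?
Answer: -442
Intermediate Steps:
q(g, f) = -2
K(W) = W*(W + 2*W/(4 + W)) (K(W) = W*(W + (2*W)/(4 + W)) = W*(W + 2*W/(4 + W)))
q(-7, 4)*K(12) + b = -2*12²*(6 + 12)/(4 + 12) - 118 = -288*18/16 - 118 = -2*162 - 118 = -324 - 118 = -442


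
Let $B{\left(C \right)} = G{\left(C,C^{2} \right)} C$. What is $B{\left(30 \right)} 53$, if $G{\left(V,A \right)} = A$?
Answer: $1431000$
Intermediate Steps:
$B{\left(C \right)} = C^{3}$ ($B{\left(C \right)} = C^{2} C = C^{3}$)
$B{\left(30 \right)} 53 = 30^{3} \cdot 53 = 27000 \cdot 53 = 1431000$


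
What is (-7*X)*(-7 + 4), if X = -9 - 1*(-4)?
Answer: -105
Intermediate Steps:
X = -5 (X = -9 + 4 = -5)
(-7*X)*(-7 + 4) = (-7*(-5))*(-7 + 4) = 35*(-3) = -105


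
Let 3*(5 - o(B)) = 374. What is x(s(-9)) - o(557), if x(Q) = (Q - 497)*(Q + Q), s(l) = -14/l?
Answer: -115159/81 ≈ -1421.7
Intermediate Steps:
o(B) = -359/3 (o(B) = 5 - ⅓*374 = 5 - 374/3 = -359/3)
x(Q) = 2*Q*(-497 + Q) (x(Q) = (-497 + Q)*(2*Q) = 2*Q*(-497 + Q))
x(s(-9)) - o(557) = 2*(-14/(-9))*(-497 - 14/(-9)) - 1*(-359/3) = 2*(-14*(-⅑))*(-497 - 14*(-⅑)) + 359/3 = 2*(14/9)*(-497 + 14/9) + 359/3 = 2*(14/9)*(-4459/9) + 359/3 = -124852/81 + 359/3 = -115159/81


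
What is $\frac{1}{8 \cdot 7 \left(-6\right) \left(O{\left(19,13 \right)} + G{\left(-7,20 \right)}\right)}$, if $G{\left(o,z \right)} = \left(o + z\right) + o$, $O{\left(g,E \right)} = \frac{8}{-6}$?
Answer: $- \frac{1}{1568} \approx -0.00063775$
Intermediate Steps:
$O{\left(g,E \right)} = - \frac{4}{3}$ ($O{\left(g,E \right)} = 8 \left(- \frac{1}{6}\right) = - \frac{4}{3}$)
$G{\left(o,z \right)} = z + 2 o$
$\frac{1}{8 \cdot 7 \left(-6\right) \left(O{\left(19,13 \right)} + G{\left(-7,20 \right)}\right)} = \frac{1}{8 \cdot 7 \left(-6\right) \left(- \frac{4}{3} + \left(20 + 2 \left(-7\right)\right)\right)} = \frac{1}{56 \left(-6\right) \left(- \frac{4}{3} + \left(20 - 14\right)\right)} = \frac{1}{\left(-336\right) \left(- \frac{4}{3} + 6\right)} = \frac{1}{\left(-336\right) \frac{14}{3}} = \frac{1}{-1568} = - \frac{1}{1568}$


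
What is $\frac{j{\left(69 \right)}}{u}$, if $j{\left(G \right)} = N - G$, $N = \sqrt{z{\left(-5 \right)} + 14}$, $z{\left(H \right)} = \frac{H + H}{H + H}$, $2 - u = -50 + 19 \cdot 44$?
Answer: $\frac{69}{784} - \frac{\sqrt{15}}{784} \approx 0.08307$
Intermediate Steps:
$u = -784$ ($u = 2 - \left(-50 + 19 \cdot 44\right) = 2 - \left(-50 + 836\right) = 2 - 786 = -784$)
$z{\left(H \right)} = 1$ ($z{\left(H \right)} = \frac{2 H}{2 H} = 2 H \frac{1}{2 H} = 1$)
$N = \sqrt{15}$ ($N = \sqrt{1 + 14} = \sqrt{15} \approx 3.873$)
$j{\left(G \right)} = \sqrt{15} - G$
$\frac{j{\left(69 \right)}}{u} = \frac{\sqrt{15} - 69}{-784} = \left(\sqrt{15} - 69\right) \left(- \frac{1}{784}\right) = \left(-69 + \sqrt{15}\right) \left(- \frac{1}{784}\right) = \frac{69}{784} - \frac{\sqrt{15}}{784}$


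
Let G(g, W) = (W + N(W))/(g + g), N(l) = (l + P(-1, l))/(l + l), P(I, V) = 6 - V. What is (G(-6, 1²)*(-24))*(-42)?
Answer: -336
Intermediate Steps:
N(l) = 3/l (N(l) = (l + (6 - l))/(l + l) = 6/((2*l)) = 6*(1/(2*l)) = 3/l)
G(g, W) = (W + 3/W)/(2*g) (G(g, W) = (W + 3/W)/(g + g) = (W + 3/W)/((2*g)) = (W + 3/W)*(1/(2*g)) = (W + 3/W)/(2*g))
(G(-6, 1²)*(-24))*(-42) = (((½)*(3 + (1²)²)/(1²*(-6)))*(-24))*(-42) = (((½)*(-⅙)*(3 + 1²)/1)*(-24))*(-42) = (((½)*1*(-⅙)*(3 + 1))*(-24))*(-42) = (((½)*1*(-⅙)*4)*(-24))*(-42) = -⅓*(-24)*(-42) = 8*(-42) = -336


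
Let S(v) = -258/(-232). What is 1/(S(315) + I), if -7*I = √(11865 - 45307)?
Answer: 733236/450810961 + 94192*I*√33442/450810961 ≈ 0.0016265 + 0.038209*I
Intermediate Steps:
I = -I*√33442/7 (I = -√(11865 - 45307)/7 = -I*√33442/7 ≈ -26.125*I)
S(v) = 129/116 (S(v) = -258*(-1/232) = 129/116)
1/(S(315) + I) = 1/(129/116 - I*√33442/7)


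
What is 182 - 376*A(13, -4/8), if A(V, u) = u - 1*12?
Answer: 4882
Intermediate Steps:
A(V, u) = -12 + u (A(V, u) = u - 12 = -12 + u)
182 - 376*A(13, -4/8) = 182 - 376*(-12 - 4/8) = 182 - 376*(-12 - 4*⅛) = 182 - 376*(-12 - ½) = 182 - 376*(-25/2) = 182 + 4700 = 4882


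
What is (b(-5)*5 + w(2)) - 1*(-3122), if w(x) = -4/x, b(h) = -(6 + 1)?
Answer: 3085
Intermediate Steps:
b(h) = -7 (b(h) = -1*7 = -7)
(b(-5)*5 + w(2)) - 1*(-3122) = (-7*5 - 4/2) - 1*(-3122) = (-35 - 4*½) + 3122 = (-35 - 2) + 3122 = -37 + 3122 = 3085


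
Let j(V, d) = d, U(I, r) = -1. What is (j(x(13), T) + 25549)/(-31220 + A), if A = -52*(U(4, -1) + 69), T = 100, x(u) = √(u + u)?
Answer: -25649/34756 ≈ -0.73797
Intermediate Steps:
x(u) = √2*√u (x(u) = √(2*u) = √2*√u)
A = -3536 (A = -52*(-1 + 69) = -52*68 = -3536)
(j(x(13), T) + 25549)/(-31220 + A) = (100 + 25549)/(-31220 - 3536) = 25649/(-34756) = 25649*(-1/34756) = -25649/34756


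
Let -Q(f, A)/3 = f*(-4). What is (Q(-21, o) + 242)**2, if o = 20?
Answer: 100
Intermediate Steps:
Q(f, A) = 12*f (Q(f, A) = -3*f*(-4) = -(-12)*f = 12*f)
(Q(-21, o) + 242)**2 = (12*(-21) + 242)**2 = (-252 + 242)**2 = (-10)**2 = 100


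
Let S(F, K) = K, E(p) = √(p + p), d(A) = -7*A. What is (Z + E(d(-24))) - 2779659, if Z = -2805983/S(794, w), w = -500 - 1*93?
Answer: -1645531804/593 + 4*√21 ≈ -2.7749e+6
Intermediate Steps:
w = -593 (w = -500 - 93 = -593)
E(p) = √2*√p (E(p) = √(2*p) = √2*√p)
Z = 2805983/593 (Z = -2805983/(-593) = -2805983*(-1/593) = 2805983/593 ≈ 4731.8)
(Z + E(d(-24))) - 2779659 = (2805983/593 + √2*√(-7*(-24))) - 2779659 = (2805983/593 + √2*√168) - 2779659 = (2805983/593 + √2*(2*√42)) - 2779659 = (2805983/593 + 4*√21) - 2779659 = -1645531804/593 + 4*√21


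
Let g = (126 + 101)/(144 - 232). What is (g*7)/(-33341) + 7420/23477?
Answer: 3115377759/9840243688 ≈ 0.31660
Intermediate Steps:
g = -227/88 (g = 227/(-88) = 227*(-1/88) = -227/88 ≈ -2.5795)
(g*7)/(-33341) + 7420/23477 = -227/88*7/(-33341) + 7420/23477 = -1589/88*(-1/33341) + 7420*(1/23477) = 227/419144 + 7420/23477 = 3115377759/9840243688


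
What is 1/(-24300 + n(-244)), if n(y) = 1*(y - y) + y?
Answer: -1/24544 ≈ -4.0743e-5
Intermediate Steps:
n(y) = y (n(y) = 1*0 + y = 0 + y = y)
1/(-24300 + n(-244)) = 1/(-24300 - 244) = 1/(-24544) = -1/24544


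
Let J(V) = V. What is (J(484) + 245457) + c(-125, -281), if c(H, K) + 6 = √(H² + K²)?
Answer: 245935 + √94586 ≈ 2.4624e+5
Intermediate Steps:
c(H, K) = -6 + √(H² + K²)
(J(484) + 245457) + c(-125, -281) = (484 + 245457) + (-6 + √((-125)² + (-281)²)) = 245941 + (-6 + √(15625 + 78961)) = 245941 + (-6 + √94586) = 245935 + √94586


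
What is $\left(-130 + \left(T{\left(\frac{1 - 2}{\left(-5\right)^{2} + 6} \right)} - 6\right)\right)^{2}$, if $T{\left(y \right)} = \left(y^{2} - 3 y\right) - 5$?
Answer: $\frac{18335055649}{923521} \approx 19853.0$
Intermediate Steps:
$T{\left(y \right)} = -5 + y^{2} - 3 y$
$\left(-130 + \left(T{\left(\frac{1 - 2}{\left(-5\right)^{2} + 6} \right)} - 6\right)\right)^{2} = \left(-130 - \left(11 - \frac{\left(1 - 2\right)^{2}}{\left(\left(-5\right)^{2} + 6\right)^{2}} + \frac{3 \left(1 - 2\right)}{\left(-5\right)^{2} + 6}\right)\right)^{2} = \left(-130 - \left(11 - \frac{1}{\left(25 + 6\right)^{2}} + 3 \left(-1\right) \frac{1}{25 + 6}\right)\right)^{2} = \left(-130 - \left(\frac{10570}{961} + 3 \left(-1\right) \frac{1}{31}\right)\right)^{2} = \left(-130 - \frac{10477}{961}\right)^{2} = \left(- \frac{135407}{961}\right)^{2} = \frac{18335055649}{923521}$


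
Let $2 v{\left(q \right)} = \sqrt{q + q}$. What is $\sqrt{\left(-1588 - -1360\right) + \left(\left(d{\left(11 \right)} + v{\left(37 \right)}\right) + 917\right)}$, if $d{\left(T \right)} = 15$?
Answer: $\frac{\sqrt{2816 + 2 \sqrt{74}}}{2} \approx 26.614$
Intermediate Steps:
$v{\left(q \right)} = \frac{\sqrt{2} \sqrt{q}}{2}$ ($v{\left(q \right)} = \frac{\sqrt{q + q}}{2} = \frac{\sqrt{2 q}}{2} = \frac{\sqrt{2} \sqrt{q}}{2}$)
$\sqrt{\left(-1588 - -1360\right) + \left(\left(d{\left(11 \right)} + v{\left(37 \right)}\right) + 917\right)} = \sqrt{\left(-1588 - -1360\right) + \left(\left(15 + \frac{\sqrt{2} \sqrt{37}}{2}\right) + 917\right)} = \sqrt{\left(-1588 + 1360\right) + \left(\left(15 + \frac{\sqrt{74}}{2}\right) + 917\right)} = \sqrt{-228 + \left(932 + \frac{\sqrt{74}}{2}\right)} = \sqrt{704 + \frac{\sqrt{74}}{2}}$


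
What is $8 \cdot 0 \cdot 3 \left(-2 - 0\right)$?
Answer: $0$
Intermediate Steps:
$8 \cdot 0 \cdot 3 \left(-2 - 0\right) = 8 \cdot 0 \left(-2 + 0\right) = 0 \left(-2\right) = 0$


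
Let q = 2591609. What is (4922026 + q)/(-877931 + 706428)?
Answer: -7513635/171503 ≈ -43.811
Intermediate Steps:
(4922026 + q)/(-877931 + 706428) = (4922026 + 2591609)/(-877931 + 706428) = 7513635/(-171503) = 7513635*(-1/171503) = -7513635/171503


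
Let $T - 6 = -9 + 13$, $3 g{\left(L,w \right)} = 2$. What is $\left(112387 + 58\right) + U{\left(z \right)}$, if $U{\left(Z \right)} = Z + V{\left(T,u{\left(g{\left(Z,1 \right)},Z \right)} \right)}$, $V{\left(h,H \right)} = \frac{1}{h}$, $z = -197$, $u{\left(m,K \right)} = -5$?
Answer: $\frac{1122481}{10} \approx 1.1225 \cdot 10^{5}$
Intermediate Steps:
$g{\left(L,w \right)} = \frac{2}{3}$ ($g{\left(L,w \right)} = \frac{1}{3} \cdot 2 = \frac{2}{3}$)
$T = 10$ ($T = 6 + \left(-9 + 13\right) = 6 + 4 = 10$)
$U{\left(Z \right)} = \frac{1}{10} + Z$ ($U{\left(Z \right)} = Z + \frac{1}{10} = \frac{1}{10} + Z$)
$\left(112387 + 58\right) + U{\left(z \right)} = \left(112387 + 58\right) + \left(\frac{1}{10} - 197\right) = 112445 - \frac{1969}{10} = \frac{1122481}{10}$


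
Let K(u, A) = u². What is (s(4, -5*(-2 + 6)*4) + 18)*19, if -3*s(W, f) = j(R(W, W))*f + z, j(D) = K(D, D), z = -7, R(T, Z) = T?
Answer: 8493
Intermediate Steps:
j(D) = D²
s(W, f) = 7/3 - f*W²/3 (s(W, f) = -(W²*f - 7)/3 = -(f*W² - 7)/3 = -(-7 + f*W²)/3 = 7/3 - f*W²/3)
(s(4, -5*(-2 + 6)*4) + 18)*19 = ((7/3 - ⅓*(-5*(-2 + 6)*4)*4²) + 18)*19 = ((7/3 - ⅓*(-20*4)*16) + 18)*19 = ((7/3 - ⅓*(-5*16)*16) + 18)*19 = ((7/3 - ⅓*(-80)*16) + 18)*19 = ((7/3 + 1280/3) + 18)*19 = (429 + 18)*19 = 447*19 = 8493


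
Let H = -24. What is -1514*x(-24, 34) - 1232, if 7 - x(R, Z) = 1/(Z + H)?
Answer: -58393/5 ≈ -11679.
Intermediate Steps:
x(R, Z) = 7 - 1/(-24 + Z) (x(R, Z) = 7 - 1/(Z - 24) = 7 - 1/(-24 + Z))
-1514*x(-24, 34) - 1232 = -1514*(-169 + 7*34)/(-24 + 34) - 1232 = -1514*(-169 + 238)/10 - 1232 = -757*69/5 - 1232 = -1514*69/10 - 1232 = -52233/5 - 1232 = -58393/5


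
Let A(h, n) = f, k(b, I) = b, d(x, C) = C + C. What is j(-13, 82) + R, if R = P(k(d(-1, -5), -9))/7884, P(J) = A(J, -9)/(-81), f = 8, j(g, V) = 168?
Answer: 26821366/159651 ≈ 168.00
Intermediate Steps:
d(x, C) = 2*C
A(h, n) = 8
P(J) = -8/81 (P(J) = 8/(-81) = 8*(-1/81) = -8/81)
R = -2/159651 (R = -8/81/7884 = -8/81*1/7884 = -2/159651 ≈ -1.2527e-5)
j(-13, 82) + R = 168 - 2/159651 = 26821366/159651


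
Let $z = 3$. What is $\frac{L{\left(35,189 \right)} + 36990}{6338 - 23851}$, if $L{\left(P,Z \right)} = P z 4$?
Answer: $- \frac{37410}{17513} \approx -2.1361$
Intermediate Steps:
$L{\left(P,Z \right)} = 12 P$ ($L{\left(P,Z \right)} = P 3 \cdot 4 = 3 P 4 = 12 P$)
$\frac{L{\left(35,189 \right)} + 36990}{6338 - 23851} = \frac{12 \cdot 35 + 36990}{6338 - 23851} = \frac{420 + 36990}{-17513} = 37410 \left(- \frac{1}{17513}\right) = - \frac{37410}{17513}$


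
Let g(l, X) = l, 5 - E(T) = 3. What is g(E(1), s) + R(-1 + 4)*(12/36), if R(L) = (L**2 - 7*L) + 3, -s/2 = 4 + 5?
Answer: -1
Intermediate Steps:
E(T) = 2 (E(T) = 5 - 1*3 = 5 - 3 = 2)
s = -18 (s = -2*(4 + 5) = -2*9 = -18)
R(L) = 3 + L**2 - 7*L
g(E(1), s) + R(-1 + 4)*(12/36) = 2 + (3 + (-1 + 4)**2 - 7*(-1 + 4))*(12/36) = 2 + (3 + 3**2 - 7*3)*(12*(1/36)) = 2 + (3 + 9 - 21)*(1/3) = 2 - 9*1/3 = 2 - 3 = -1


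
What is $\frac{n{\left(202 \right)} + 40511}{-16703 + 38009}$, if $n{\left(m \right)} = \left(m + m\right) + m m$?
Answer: $\frac{81719}{21306} \approx 3.8355$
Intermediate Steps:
$n{\left(m \right)} = m^{2} + 2 m$ ($n{\left(m \right)} = 2 m + m^{2} = m^{2} + 2 m$)
$\frac{n{\left(202 \right)} + 40511}{-16703 + 38009} = \frac{202 \left(2 + 202\right) + 40511}{-16703 + 38009} = \frac{202 \cdot 204 + 40511}{21306} = \left(41208 + 40511\right) \frac{1}{21306} = 81719 \cdot \frac{1}{21306} = \frac{81719}{21306}$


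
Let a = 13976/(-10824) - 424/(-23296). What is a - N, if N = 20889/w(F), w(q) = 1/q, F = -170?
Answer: 13991219912125/3939936 ≈ 3.5511e+6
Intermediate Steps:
a = -5015555/3939936 (a = 13976*(-1/10824) - 424*(-1/23296) = -1747/1353 + 53/2912 = -5015555/3939936 ≈ -1.2730)
N = -3551130 (N = 20889/(1/(-170)) = 20889/(-1/170) = 20889*(-170) = -3551130)
a - N = -5015555/3939936 - 1*(-3551130) = -5015555/3939936 + 3551130 = 13991219912125/3939936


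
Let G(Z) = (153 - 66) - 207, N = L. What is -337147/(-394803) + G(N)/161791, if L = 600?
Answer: 54499973917/63875572173 ≈ 0.85322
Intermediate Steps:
N = 600
G(Z) = -120 (G(Z) = 87 - 207 = -120)
-337147/(-394803) + G(N)/161791 = -337147/(-394803) - 120/161791 = -337147*(-1/394803) - 120*1/161791 = 337147/394803 - 120/161791 = 54499973917/63875572173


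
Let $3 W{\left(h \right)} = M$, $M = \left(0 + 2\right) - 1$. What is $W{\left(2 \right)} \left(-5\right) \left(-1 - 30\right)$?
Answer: $\frac{155}{3} \approx 51.667$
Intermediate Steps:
$M = 1$ ($M = 2 - 1 = 1$)
$W{\left(h \right)} = \frac{1}{3}$ ($W{\left(h \right)} = \frac{1}{3} \cdot 1 = \frac{1}{3}$)
$W{\left(2 \right)} \left(-5\right) \left(-1 - 30\right) = \frac{1}{3} \left(-5\right) \left(-1 - 30\right) = - \frac{5 \left(-1 - 30\right)}{3} = \left(- \frac{5}{3}\right) \left(-31\right) = \frac{155}{3}$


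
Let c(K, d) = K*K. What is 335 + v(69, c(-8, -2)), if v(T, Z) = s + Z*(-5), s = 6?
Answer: 21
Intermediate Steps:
c(K, d) = K**2
v(T, Z) = 6 - 5*Z (v(T, Z) = 6 + Z*(-5) = 6 - 5*Z)
335 + v(69, c(-8, -2)) = 335 + (6 - 5*(-8)**2) = 335 + (6 - 5*64) = 335 + (6 - 320) = 335 - 314 = 21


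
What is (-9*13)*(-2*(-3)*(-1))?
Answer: 702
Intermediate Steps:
(-9*13)*(-2*(-3)*(-1)) = -702*(-1) = -117*(-6) = 702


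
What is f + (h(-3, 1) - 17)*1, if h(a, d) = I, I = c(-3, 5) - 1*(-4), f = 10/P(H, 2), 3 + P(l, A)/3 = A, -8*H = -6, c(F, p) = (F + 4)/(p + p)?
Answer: -487/30 ≈ -16.233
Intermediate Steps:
c(F, p) = (4 + F)/(2*p) (c(F, p) = (4 + F)/((2*p)) = (4 + F)*(1/(2*p)) = (4 + F)/(2*p))
H = ¾ (H = -⅛*(-6) = ¾ ≈ 0.75000)
P(l, A) = -9 + 3*A
f = -10/3 (f = 10/(-9 + 3*2) = 10/(-9 + 6) = 10/(-3) = 10*(-⅓) = -10/3 ≈ -3.3333)
I = 41/10 (I = (½)*(4 - 3)/5 - 1*(-4) = (½)*(⅕)*1 + 4 = ⅒ + 4 = 41/10 ≈ 4.1000)
h(a, d) = 41/10
f + (h(-3, 1) - 17)*1 = -10/3 + (41/10 - 17)*1 = -10/3 - 129/10*1 = -10/3 - 129/10 = -487/30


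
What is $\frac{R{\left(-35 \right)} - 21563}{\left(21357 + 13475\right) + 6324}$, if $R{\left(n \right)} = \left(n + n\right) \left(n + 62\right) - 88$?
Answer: $- \frac{23541}{41156} \approx -0.57199$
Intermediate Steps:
$R{\left(n \right)} = -88 + 2 n \left(62 + n\right)$ ($R{\left(n \right)} = 2 n \left(62 + n\right) - 88 = -88 + 2 n \left(62 + n\right)$)
$\frac{R{\left(-35 \right)} - 21563}{\left(21357 + 13475\right) + 6324} = \frac{\left(-88 + 2 \left(-35\right)^{2} + 124 \left(-35\right)\right) - 21563}{\left(21357 + 13475\right) + 6324} = \frac{\left(-88 + 2 \cdot 1225 - 4340\right) - 21563}{34832 + 6324} = \frac{\left(-88 + 2450 - 4340\right) - 21563}{41156} = \left(-1978 - 21563\right) \frac{1}{41156} = \left(-23541\right) \frac{1}{41156} = - \frac{23541}{41156}$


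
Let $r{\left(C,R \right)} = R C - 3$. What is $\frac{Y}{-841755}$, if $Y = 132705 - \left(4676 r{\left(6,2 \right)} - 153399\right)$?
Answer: $- \frac{16268}{56117} \approx -0.28989$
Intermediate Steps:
$r{\left(C,R \right)} = -3 + C R$ ($r{\left(C,R \right)} = C R - 3 = -3 + C R$)
$Y = 244020$ ($Y = 132705 - \left(4676 \left(-3 + 6 \cdot 2\right) - 153399\right) = 132705 - \left(4676 \left(-3 + 12\right) - 153399\right) = 132705 - \left(4676 \cdot 9 - 153399\right) = 132705 - \left(42084 - 153399\right) = 132705 - -111315 = 132705 + 111315 = 244020$)
$\frac{Y}{-841755} = \frac{244020}{-841755} = 244020 \left(- \frac{1}{841755}\right) = - \frac{16268}{56117}$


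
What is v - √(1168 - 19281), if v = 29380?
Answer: 29380 - I*√18113 ≈ 29380.0 - 134.58*I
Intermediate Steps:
v - √(1168 - 19281) = 29380 - √(1168 - 19281) = 29380 - √(-18113) = 29380 - I*√18113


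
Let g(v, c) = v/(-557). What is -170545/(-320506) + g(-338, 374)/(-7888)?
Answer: 187300227423/352045072424 ≈ 0.53203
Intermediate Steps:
g(v, c) = -v/557 (g(v, c) = v*(-1/557) = -v/557)
-170545/(-320506) + g(-338, 374)/(-7888) = -170545/(-320506) - 1/557*(-338)/(-7888) = -170545*(-1/320506) + (338/557)*(-1/7888) = 170545/320506 - 169/2196808 = 187300227423/352045072424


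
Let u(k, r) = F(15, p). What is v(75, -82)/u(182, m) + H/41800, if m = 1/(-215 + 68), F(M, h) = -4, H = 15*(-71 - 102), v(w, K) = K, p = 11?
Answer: 170861/8360 ≈ 20.438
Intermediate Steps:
H = -2595 (H = 15*(-173) = -2595)
m = -1/147 (m = 1/(-147) = -1/147 ≈ -0.0068027)
u(k, r) = -4
v(75, -82)/u(182, m) + H/41800 = -82/(-4) - 2595/41800 = -82*(-¼) - 2595*1/41800 = 41/2 - 519/8360 = 170861/8360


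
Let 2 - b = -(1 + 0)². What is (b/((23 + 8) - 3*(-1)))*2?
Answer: 3/17 ≈ 0.17647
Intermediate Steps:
b = 3 (b = 2 - (-1)*(1 + 0)² = 2 - (-1)*1² = 2 - (-1) = 2 - 1*(-1) = 2 + 1 = 3)
(b/((23 + 8) - 3*(-1)))*2 = (3/((23 + 8) - 3*(-1)))*2 = (3/(31 + 3))*2 = (3/34)*2 = 3/17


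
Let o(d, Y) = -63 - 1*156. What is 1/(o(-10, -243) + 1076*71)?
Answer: 1/76177 ≈ 1.3127e-5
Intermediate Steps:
o(d, Y) = -219 (o(d, Y) = -63 - 156 = -219)
1/(o(-10, -243) + 1076*71) = 1/(-219 + 1076*71) = 1/(-219 + 76396) = 1/76177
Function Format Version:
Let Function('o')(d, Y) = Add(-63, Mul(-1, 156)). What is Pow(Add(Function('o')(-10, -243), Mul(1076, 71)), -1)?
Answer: Rational(1, 76177) ≈ 1.3127e-5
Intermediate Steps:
Function('o')(d, Y) = -219 (Function('o')(d, Y) = Add(-63, -156) = -219)
Pow(Add(Function('o')(-10, -243), Mul(1076, 71)), -1) = Pow(Add(-219, Mul(1076, 71)), -1) = Pow(Add(-219, 76396), -1) = Pow(76177, -1) = Rational(1, 76177)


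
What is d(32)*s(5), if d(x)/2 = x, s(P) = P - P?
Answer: 0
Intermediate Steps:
s(P) = 0
d(x) = 2*x
d(32)*s(5) = (2*32)*0 = 64*0 = 0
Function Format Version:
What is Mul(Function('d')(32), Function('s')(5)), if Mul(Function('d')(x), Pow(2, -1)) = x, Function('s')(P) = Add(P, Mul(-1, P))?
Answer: 0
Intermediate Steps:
Function('s')(P) = 0
Function('d')(x) = Mul(2, x)
Mul(Function('d')(32), Function('s')(5)) = Mul(Mul(2, 32), 0) = Mul(64, 0) = 0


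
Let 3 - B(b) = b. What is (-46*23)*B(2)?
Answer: -1058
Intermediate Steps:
B(b) = 3 - b
(-46*23)*B(2) = (-46*23)*(3 - 1*2) = -1058*(3 - 2) = -1058*1 = -1058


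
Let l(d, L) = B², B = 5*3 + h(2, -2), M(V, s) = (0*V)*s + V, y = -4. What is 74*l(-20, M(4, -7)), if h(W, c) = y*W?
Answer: 3626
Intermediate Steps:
h(W, c) = -4*W
M(V, s) = V (M(V, s) = 0*s + V = 0 + V = V)
B = 7 (B = 5*3 - 4*2 = 15 - 8 = 7)
l(d, L) = 49 (l(d, L) = 7² = 49)
74*l(-20, M(4, -7)) = 74*49 = 3626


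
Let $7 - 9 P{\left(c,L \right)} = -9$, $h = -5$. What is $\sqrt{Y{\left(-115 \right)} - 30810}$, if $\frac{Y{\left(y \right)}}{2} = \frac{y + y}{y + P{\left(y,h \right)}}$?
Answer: $\frac{25 i \sqrt{51180294}}{1019} \approx 175.52 i$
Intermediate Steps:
$P{\left(c,L \right)} = \frac{16}{9}$ ($P{\left(c,L \right)} = \frac{7}{9} - -1 = \frac{7}{9} + 1 = \frac{16}{9}$)
$Y{\left(y \right)} = \frac{4 y}{\frac{16}{9} + y}$ ($Y{\left(y \right)} = 2 \frac{y + y}{y + \frac{16}{9}} = 2 \frac{2 y}{\frac{16}{9} + y} = \frac{4 y}{\frac{16}{9} + y}$)
$\sqrt{Y{\left(-115 \right)} - 30810} = \sqrt{36 \left(-115\right) \frac{1}{16 + 9 \left(-115\right)} - 30810} = \sqrt{36 \left(-115\right) \frac{1}{16 - 1035} - 30810} = \sqrt{36 \left(-115\right) \frac{1}{-1019} - 30810} = \sqrt{36 \left(-115\right) \left(- \frac{1}{1019}\right) - 30810} = \sqrt{\frac{4140}{1019} - 30810} = \sqrt{- \frac{31391250}{1019}} = \frac{25 i \sqrt{51180294}}{1019}$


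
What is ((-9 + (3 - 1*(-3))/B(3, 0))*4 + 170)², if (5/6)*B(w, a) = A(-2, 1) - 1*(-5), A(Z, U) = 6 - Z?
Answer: 3104644/169 ≈ 18371.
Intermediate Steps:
B(w, a) = 78/5 (B(w, a) = 6*((6 - 1*(-2)) - 1*(-5))/5 = 6*((6 + 2) + 5)/5 = 6*(8 + 5)/5 = (6/5)*13 = 78/5)
((-9 + (3 - 1*(-3))/B(3, 0))*4 + 170)² = ((-9 + (3 - 1*(-3))/(78/5))*4 + 170)² = ((-9 + (3 + 3)*(5/78))*4 + 170)² = ((-9 + 6*(5/78))*4 + 170)² = ((-9 + 5/13)*4 + 170)² = (-112/13*4 + 170)² = (-448/13 + 170)² = (1762/13)² = 3104644/169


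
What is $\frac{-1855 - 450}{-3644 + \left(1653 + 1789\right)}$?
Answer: $\frac{2305}{202} \approx 11.411$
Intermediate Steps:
$\frac{-1855 - 450}{-3644 + \left(1653 + 1789\right)} = - \frac{2305}{-3644 + 3442} = - \frac{2305}{-202} = \left(-2305\right) \left(- \frac{1}{202}\right) = \frac{2305}{202}$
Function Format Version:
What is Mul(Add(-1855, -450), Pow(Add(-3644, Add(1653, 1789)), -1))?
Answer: Rational(2305, 202) ≈ 11.411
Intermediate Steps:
Mul(Add(-1855, -450), Pow(Add(-3644, Add(1653, 1789)), -1)) = Mul(-2305, Pow(Add(-3644, 3442), -1)) = Mul(-2305, Pow(-202, -1)) = Mul(-2305, Rational(-1, 202)) = Rational(2305, 202)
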